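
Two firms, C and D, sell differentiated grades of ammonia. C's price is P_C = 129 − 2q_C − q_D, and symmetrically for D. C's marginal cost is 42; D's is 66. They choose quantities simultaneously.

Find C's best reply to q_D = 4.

Firm C's profit: π = q_C(129 − 2q_C − q_D) − 42q_C.
∂π/∂q_C = 87 − 4q_C − q_D = 0 ⇒ q_C = 21.75 − 0.25q_D.
At q_D = 4: q_C = 21.75 − 0.25·4 = 20.75.

20.75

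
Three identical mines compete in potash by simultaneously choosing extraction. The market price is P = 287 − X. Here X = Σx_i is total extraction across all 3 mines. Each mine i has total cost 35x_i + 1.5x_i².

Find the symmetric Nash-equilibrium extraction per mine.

36

A representative mine's profit is π_i = x_i(287 − X) − 35x_i − 1.5x_i², with X = x_i + Σ_{j≠i} x_j.
First-order condition: 252 − 5x_i − Σ_{j≠i} x_j = 0.
Imposing symmetry (x_j = x for all j) turns Σ_{j≠i} x_j into 2x, so 252 = 7x and x = 36.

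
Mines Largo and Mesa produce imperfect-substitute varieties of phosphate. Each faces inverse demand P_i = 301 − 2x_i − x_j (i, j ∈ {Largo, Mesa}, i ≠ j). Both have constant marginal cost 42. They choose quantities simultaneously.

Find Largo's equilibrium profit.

Mine Largo's profit: π = x_{Largo}(301 − 2x_{Largo} − x_{Mesa}) − 42x_{Largo}.
∂π/∂x_{Largo} = 259 − 4x_{Largo} − x_{Mesa} = 0 ⇒ x_{Largo} = 64.75 − 0.25x_{Mesa}.
Setting x_{Largo} = x_{Mesa} in the reaction function: x_{Largo} = 64.75 − 0.25x_{Largo}, so x_{Largo} = 64.75 / 1.25 = 51.8.
P_{Largo} = 301 − 2·51.8 − 51.8 = 145.6.
Profit = (145.6 − 42)·51.8 = 5366.48.

5366.48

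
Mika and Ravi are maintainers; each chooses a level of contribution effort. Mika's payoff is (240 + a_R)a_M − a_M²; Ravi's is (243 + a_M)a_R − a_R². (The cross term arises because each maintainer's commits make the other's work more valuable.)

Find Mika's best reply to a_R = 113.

Expanding Mika's payoff: 240a_M + a_Ra_M − a_M².
∂π/∂a_M = 240 + a_R − 2a_M = 0, so a_M = 120 + 0.5a_R.
At a_R = 113: a_M = 120 + 0.5·113 = 176.5.

176.5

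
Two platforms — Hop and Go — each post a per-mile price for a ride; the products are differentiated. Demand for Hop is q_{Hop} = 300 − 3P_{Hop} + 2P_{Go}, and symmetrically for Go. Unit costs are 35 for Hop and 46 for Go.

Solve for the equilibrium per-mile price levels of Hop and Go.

Hop's profit: π = (P_{Hop} − 35)(300 − 3P_{Hop} + 2P_{Go}).
∂π/∂P_{Hop} = 405 − 6P_{Hop} + 2P_{Go} = 0 ⇒ P_{Hop} = 67.5 + (1/3)P_{Go}.
Similarly P_{Go} = 73 + (1/3)P_{Hop}.
Substituting the second reaction function into the first: P_{Hop} = 67.5 + (1/3)(73 + (1/3)P_{Hop}), which gives (8/9)P_{Hop} = 551/6 ⇒ P_{Hop} = 103.3125.
Then P_{Go} = 73 + (1/3)·103.3125 = 107.4375.

103.3125, 107.4375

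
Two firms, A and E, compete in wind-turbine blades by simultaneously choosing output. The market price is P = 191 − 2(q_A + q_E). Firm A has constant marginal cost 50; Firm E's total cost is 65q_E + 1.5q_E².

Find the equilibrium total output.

39.875

Firm A's profit: π = q_A(191 − 2(q_A + q_E)) − 50q_A.
∂π/∂q_A = 141 − 4q_A − 2q_E = 0, so q_A = 35.25 − 0.5q_E.
For E: ∂π/∂q_E = 126 − 7q_E − 2q_A = 0 ⇒ q_E = 18 − (2/7)q_A.
Plugging q_E into A's best response: q_A = 35.25 − 0.5(18 − (2/7)q_A) ⇒ (6/7)q_A = 26.25, so q_A = 30.625.
Then q_E = 18 − (2/7)·30.625 = 9.25.
Total output: 30.625 + 9.25 = 39.875.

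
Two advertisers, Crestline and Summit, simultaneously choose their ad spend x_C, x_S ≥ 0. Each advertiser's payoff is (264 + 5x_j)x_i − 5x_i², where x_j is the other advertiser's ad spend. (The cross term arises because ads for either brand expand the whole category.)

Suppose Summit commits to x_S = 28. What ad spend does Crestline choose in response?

Crestline's payoff is (264 + 5x_S)x_C − 5x_C².
∂π/∂x_C = 264 + 5x_S − 10x_C = 0, so x_C = 26.4 + 0.5x_S.
At x_S = 28: x_C = 26.4 + 0.5·28 = 40.4.

40.4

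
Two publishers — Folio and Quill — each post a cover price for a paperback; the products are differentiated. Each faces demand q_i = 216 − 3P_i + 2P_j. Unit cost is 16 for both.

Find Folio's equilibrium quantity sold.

Folio's profit: π = (P_{Folio} − 16)(216 − 3P_{Folio} + 2P_{Quill}).
∂π/∂P_{Folio} = 264 − 6P_{Folio} + 2P_{Quill} = 0 ⇒ P_{Folio} = 44 + (1/3)P_{Quill}.
Setting P_{Folio} = P_{Quill} in the reaction function: P_{Folio} = 44 + (1/3)P_{Folio}, so P_{Folio} = 44 / (2/3) = 66.
q_{Folio} = 216 − 3·66 + 2·66 = 150.

150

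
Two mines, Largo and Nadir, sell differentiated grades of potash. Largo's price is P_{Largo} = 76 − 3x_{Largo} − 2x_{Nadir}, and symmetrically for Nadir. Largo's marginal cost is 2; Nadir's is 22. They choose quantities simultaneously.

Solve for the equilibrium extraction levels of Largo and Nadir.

10.5, 5.5

Mine Largo's profit: π = x_{Largo}(76 − 3x_{Largo} − 2x_{Nadir}) − 2x_{Largo}.
∂π/∂x_{Largo} = 74 − 6x_{Largo} − 2x_{Nadir} = 0 ⇒ x_{Largo} = 37/3 − (1/3)x_{Nadir}.
Similarly x_{Nadir} = 9 − (1/3)x_{Largo}.
Solving the two reaction functions simultaneously: (1 − (−1/3)(−1/3))x_{Largo} = 37/3 − (1/3)·9, so (8/9)x_{Largo} = 28/3 and x_{Largo} = 10.5.
Then x_{Nadir} = 9 − (1/3)·10.5 = 5.5.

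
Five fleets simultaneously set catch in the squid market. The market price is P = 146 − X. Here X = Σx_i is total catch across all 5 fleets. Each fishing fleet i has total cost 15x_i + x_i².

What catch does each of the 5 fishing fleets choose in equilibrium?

A representative fishing fleet's profit is π_i = x_i(146 − X) − 15x_i − x_i², with X = x_i + Σ_{j≠i} x_j.
First-order condition: 131 − 4x_i − Σ_{j≠i} x_j = 0.
With identical fishing fleets, set every x_j = x: then 131 − 4x − 4x = 0, i.e. x = 131/8 = 16.375.

16.375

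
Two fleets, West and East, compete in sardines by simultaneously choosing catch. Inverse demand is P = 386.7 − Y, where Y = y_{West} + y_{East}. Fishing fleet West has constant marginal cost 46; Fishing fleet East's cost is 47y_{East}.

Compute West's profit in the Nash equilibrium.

12973.21

Fishing fleet West's profit: π = y_{West}(386.7 − (y_{West} + y_{East})) − 46y_{West}.
∂π/∂y_{West} = 340.7 − 2y_{West} − y_{East} = 0, so y_{West} = 170.35 − 0.5y_{East}.
By the same steps for East: y_{East} = 169.85 − 0.5y_{West}.
Plugging y_{East} into West's best response: y_{West} = 170.35 − 0.5(169.85 − 0.5y_{West}) ⇒ 0.75y_{West} = 85.425, so y_{West} = 113.9.
Then y_{East} = 169.85 − 0.5·113.9 = 112.9.
Price P = 386.7 − 226.8 = 159.9.
West's profit: (159.9 − 46)·113.9 = 12973.21.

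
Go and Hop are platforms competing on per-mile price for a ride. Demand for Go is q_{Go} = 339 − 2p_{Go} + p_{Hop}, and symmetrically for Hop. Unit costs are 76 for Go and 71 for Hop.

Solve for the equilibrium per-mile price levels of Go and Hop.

Go's profit: π = (p_{Go} − 76)(339 − 2p_{Go} + p_{Hop}).
∂π/∂p_{Go} = 491 − 4p_{Go} + p_{Hop} = 0 ⇒ p_{Go} = 122.75 + 0.25p_{Hop}.
Similarly p_{Hop} = 120.25 + 0.25p_{Go}.
Solving the two reaction functions simultaneously: (1 − (0.25)(0.25))p_{Go} = 122.75 + 0.25·120.25, so 0.9375p_{Go} = 152.8125 and p_{Go} = 163.
Then p_{Hop} = 120.25 + 0.25·163 = 161.

163, 161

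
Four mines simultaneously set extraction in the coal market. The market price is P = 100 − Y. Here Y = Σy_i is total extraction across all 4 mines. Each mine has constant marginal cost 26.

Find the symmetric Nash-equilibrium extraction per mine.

A representative mine's profit is π_i = y_i(100 − Y) − 26y_i, with Y = y_i + Σ_{j≠i} y_j.
First-order condition: 74 − 2y_i − Σ_{j≠i} y_j = 0.
In a symmetric equilibrium every mine chooses the same y, so Σ_{j≠i} y_j = 3y. The condition becomes 74 − 5y = 0, giving y = 74/5 = 14.8.

14.8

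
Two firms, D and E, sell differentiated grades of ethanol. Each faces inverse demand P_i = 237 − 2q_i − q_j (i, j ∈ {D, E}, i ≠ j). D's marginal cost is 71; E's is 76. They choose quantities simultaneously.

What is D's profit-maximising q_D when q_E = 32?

Firm D's profit: π = q_D(237 − 2q_D − q_E) − 71q_D.
∂π/∂q_D = 166 − 4q_D − q_E = 0 ⇒ q_D = 41.5 − 0.25q_E.
At q_E = 32: q_D = 41.5 − 0.25·32 = 33.5.

33.5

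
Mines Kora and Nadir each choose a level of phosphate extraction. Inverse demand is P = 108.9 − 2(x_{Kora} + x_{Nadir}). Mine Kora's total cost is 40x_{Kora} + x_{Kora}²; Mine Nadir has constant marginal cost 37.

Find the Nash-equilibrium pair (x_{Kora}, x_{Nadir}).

Mine Kora's profit: π = x_{Kora}(108.9 − 2(x_{Kora} + x_{Nadir})) − 40x_{Kora} − x_{Kora}².
∂π/∂x_{Kora} = 68.9 − 6x_{Kora} − 2x_{Nadir} = 0, so x_{Kora} = 689/60 − (1/3)x_{Nadir}.
For Nadir: ∂π/∂x_{Nadir} = 71.9 − 4x_{Nadir} − 2x_{Kora} = 0 ⇒ x_{Nadir} = 17.975 − 0.5x_{Kora}.
Solving the two reaction functions simultaneously: (1 − (−1/3)(−0.5))x_{Kora} = 689/60 − (1/3)·17.975, so (5/6)x_{Kora} = 659/120 and x_{Kora} = 6.59.
Then x_{Nadir} = 17.975 − 0.5·6.59 = 14.68.

6.59, 14.68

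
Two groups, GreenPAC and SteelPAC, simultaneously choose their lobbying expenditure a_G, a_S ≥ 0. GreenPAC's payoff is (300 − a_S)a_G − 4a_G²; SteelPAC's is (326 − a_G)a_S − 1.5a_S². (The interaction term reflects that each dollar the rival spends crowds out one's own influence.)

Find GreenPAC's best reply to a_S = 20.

35

Expanding GreenPAC's payoff: 300a_G − a_Sa_G − 4a_G².
∂π/∂a_G = 300 − a_S − 8a_G = 0, so a_G = 37.5 − 0.125a_S.
At a_S = 20: a_G = 37.5 − 0.125·20 = 35.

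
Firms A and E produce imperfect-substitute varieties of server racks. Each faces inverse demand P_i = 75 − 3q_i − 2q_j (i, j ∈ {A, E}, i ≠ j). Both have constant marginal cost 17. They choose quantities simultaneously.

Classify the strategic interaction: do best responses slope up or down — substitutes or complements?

strategic substitutes

Firm A's profit: π = q_A(75 − 3q_A − 2q_E) − 17q_A.
∂π/∂q_A = 58 − 6q_A − 2q_E = 0 ⇒ q_A = 29/3 − (1/3)q_E.
The best-response slope dq_A/dq_E = −1/3 < 0: the reaction function is downward-sloping, so the choices are strategic substitutes.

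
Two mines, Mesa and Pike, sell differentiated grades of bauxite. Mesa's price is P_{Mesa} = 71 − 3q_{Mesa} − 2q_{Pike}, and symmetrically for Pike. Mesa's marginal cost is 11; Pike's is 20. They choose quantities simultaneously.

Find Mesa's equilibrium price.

35.1875

Mine Mesa's profit: π = q_{Mesa}(71 − 3q_{Mesa} − 2q_{Pike}) − 11q_{Mesa}.
∂π/∂q_{Mesa} = 60 − 6q_{Mesa} − 2q_{Pike} = 0 ⇒ q_{Mesa} = 10 − (1/3)q_{Pike}.
Similarly q_{Pike} = 8.5 − (1/3)q_{Mesa}.
Substituting the second reaction function into the first: q_{Mesa} = 10 − (1/3)(8.5 − (1/3)q_{Mesa}), which gives (8/9)q_{Mesa} = 43/6 ⇒ q_{Mesa} = 8.0625.
Then q_{Pike} = 8.5 − (1/3)·8.0625 = 5.8125.
P_{Mesa} = 71 − 3·8.0625 − 2·5.8125 = 35.1875.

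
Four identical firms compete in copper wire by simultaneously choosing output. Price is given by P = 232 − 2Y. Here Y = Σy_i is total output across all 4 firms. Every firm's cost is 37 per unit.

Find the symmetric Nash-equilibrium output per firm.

A representative firm's profit is π_i = y_i(232 − 2Y) − 37y_i, with Y = y_i + Σ_{j≠i} y_j.
First-order condition: 195 − 4y_i − 2Σ_{j≠i} y_j = 0.
With identical firms, set every y_j = y: then 195 − 4y − 6y = 0, i.e. y = 195/10 = 19.5.

19.5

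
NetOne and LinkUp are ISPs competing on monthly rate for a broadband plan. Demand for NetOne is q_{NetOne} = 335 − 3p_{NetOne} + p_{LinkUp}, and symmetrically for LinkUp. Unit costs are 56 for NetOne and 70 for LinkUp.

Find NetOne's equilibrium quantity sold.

137.4

NetOne's profit: π = (p_{NetOne} − 56)(335 − 3p_{NetOne} + p_{LinkUp}).
∂π/∂p_{NetOne} = 503 − 6p_{NetOne} + p_{LinkUp} = 0 ⇒ p_{NetOne} = 503/6 + (1/6)p_{LinkUp}.
Similarly p_{LinkUp} = 545/6 + (1/6)p_{NetOne}.
Solving the two reaction functions simultaneously: (1 − (1/6)(1/6))p_{NetOne} = 503/6 + (1/6)·(545/6), so (35/36)p_{NetOne} = 3563/36 and p_{NetOne} = 101.8.
Then p_{LinkUp} = 545/6 + (1/6)·101.8 = 107.8.
q_{NetOne} = 335 − 3·101.8 + 107.8 = 137.4.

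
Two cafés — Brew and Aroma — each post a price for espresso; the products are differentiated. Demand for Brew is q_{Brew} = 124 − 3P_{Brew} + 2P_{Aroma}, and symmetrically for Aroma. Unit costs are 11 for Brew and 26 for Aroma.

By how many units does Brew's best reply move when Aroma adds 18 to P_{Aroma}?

Brew's profit: π = (P_{Brew} − 11)(124 − 3P_{Brew} + 2P_{Aroma}).
∂π/∂P_{Brew} = 157 − 6P_{Brew} + 2P_{Aroma} = 0 ⇒ P_{Brew} = 157/6 + (1/3)P_{Aroma}.
The reaction-function slope is 1/3, so an 18-unit rise in P_{Aroma} moves P_{Brew} by 1/3 × 18 = 6. Brew's best response rises — the actions are strategic complements.

6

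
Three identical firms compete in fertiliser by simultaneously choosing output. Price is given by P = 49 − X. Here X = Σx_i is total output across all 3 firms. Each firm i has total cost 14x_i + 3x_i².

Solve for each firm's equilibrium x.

A representative firm's profit is π_i = x_i(49 − X) − 14x_i − 3x_i², with X = x_i + Σ_{j≠i} x_j.
First-order condition: 35 − 8x_i − Σ_{j≠i} x_j = 0.
With identical firms, set every x_j = x: then 35 − 8x − 2x = 0, i.e. x = 35/10 = 3.5.

3.5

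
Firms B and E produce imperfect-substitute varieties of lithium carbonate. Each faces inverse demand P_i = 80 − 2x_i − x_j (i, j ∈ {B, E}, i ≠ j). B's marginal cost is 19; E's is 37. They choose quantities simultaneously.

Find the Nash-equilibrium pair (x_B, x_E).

13.4, 7.4

Firm B's profit: π = x_B(80 − 2x_B − x_E) − 19x_B.
∂π/∂x_B = 61 − 4x_B − x_E = 0 ⇒ x_B = 15.25 − 0.25x_E.
Similarly x_E = 10.75 − 0.25x_B.
Plugging x_E into B's best response: x_B = 15.25 − 0.25(10.75 − 0.25x_B) ⇒ 0.9375x_B = 12.5625, so x_B = 13.4.
Then x_E = 10.75 − 0.25·13.4 = 7.4.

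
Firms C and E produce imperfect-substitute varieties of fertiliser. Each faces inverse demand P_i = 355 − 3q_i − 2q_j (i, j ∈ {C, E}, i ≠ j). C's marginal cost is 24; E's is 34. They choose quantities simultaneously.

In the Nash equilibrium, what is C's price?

Firm C's profit: π = q_C(355 − 3q_C − 2q_E) − 24q_C.
∂π/∂q_C = 331 − 6q_C − 2q_E = 0 ⇒ q_C = 331/6 − (1/3)q_E.
Similarly q_E = 53.5 − (1/3)q_C.
Plugging q_E into C's best response: q_C = 331/6 − (1/3)(53.5 − (1/3)q_C) ⇒ (8/9)q_C = 112/3, so q_C = 42.
Then q_E = 53.5 − (1/3)·42 = 39.5.
P_C = 355 − 3·42 − 2·39.5 = 150.

150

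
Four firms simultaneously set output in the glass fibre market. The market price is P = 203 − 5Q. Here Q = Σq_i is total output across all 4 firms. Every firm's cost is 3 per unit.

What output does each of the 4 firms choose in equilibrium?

A representative firm's profit is π_i = q_i(203 − 5Q) − 3q_i, with Q = q_i + Σ_{j≠i} q_j.
First-order condition: 200 − 10q_i − 5Σ_{j≠i} q_j = 0.
In a symmetric equilibrium every firm chooses the same q, so Σ_{j≠i} q_j = 3q. The condition becomes 200 − 25q = 0, giving q = 200/25 = 8.

8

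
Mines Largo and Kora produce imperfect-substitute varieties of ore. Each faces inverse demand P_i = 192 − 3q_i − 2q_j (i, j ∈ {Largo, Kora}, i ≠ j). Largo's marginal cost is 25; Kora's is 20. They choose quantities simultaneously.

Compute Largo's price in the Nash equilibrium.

Mine Largo's profit: π = q_{Largo}(192 − 3q_{Largo} − 2q_{Kora}) − 25q_{Largo}.
∂π/∂q_{Largo} = 167 − 6q_{Largo} − 2q_{Kora} = 0 ⇒ q_{Largo} = 167/6 − (1/3)q_{Kora}.
Similarly q_{Kora} = 86/3 − (1/3)q_{Largo}.
Plugging q_{Kora} into Largo's best response: q_{Largo} = 167/6 − (1/3)(86/3 − (1/3)q_{Largo}) ⇒ (8/9)q_{Largo} = 329/18, so q_{Largo} = 20.5625.
Then q_{Kora} = 86/3 − (1/3)·20.5625 = 21.8125.
P_{Largo} = 192 − 3·20.5625 − 2·21.8125 = 86.6875.

86.6875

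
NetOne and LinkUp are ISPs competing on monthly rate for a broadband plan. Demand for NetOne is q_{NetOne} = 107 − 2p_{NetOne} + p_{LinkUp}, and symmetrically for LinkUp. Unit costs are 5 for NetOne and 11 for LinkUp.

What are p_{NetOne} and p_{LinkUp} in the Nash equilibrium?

NetOne's profit: π = (p_{NetOne} − 5)(107 − 2p_{NetOne} + p_{LinkUp}).
∂π/∂p_{NetOne} = 117 − 4p_{NetOne} + p_{LinkUp} = 0 ⇒ p_{NetOne} = 29.25 + 0.25p_{LinkUp}.
Similarly p_{LinkUp} = 32.25 + 0.25p_{NetOne}.
Plugging p_{LinkUp} into NetOne's best response: p_{NetOne} = 29.25 + 0.25(32.25 + 0.25p_{NetOne}) ⇒ 0.9375p_{NetOne} = 37.3125, so p_{NetOne} = 39.8.
Then p_{LinkUp} = 32.25 + 0.25·39.8 = 42.2.

39.8, 42.2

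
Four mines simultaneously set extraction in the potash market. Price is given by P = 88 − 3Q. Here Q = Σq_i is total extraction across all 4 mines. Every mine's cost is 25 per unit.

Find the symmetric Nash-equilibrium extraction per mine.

A representative mine's profit is π_i = q_i(88 − 3Q) − 25q_i, with Q = q_i + Σ_{j≠i} q_j.
First-order condition: 63 − 6q_i − 3Σ_{j≠i} q_j = 0.
Imposing symmetry (q_j = q for all j) turns Σ_{j≠i} q_j into 3q, so 63 = 15q and q = 4.2.

4.2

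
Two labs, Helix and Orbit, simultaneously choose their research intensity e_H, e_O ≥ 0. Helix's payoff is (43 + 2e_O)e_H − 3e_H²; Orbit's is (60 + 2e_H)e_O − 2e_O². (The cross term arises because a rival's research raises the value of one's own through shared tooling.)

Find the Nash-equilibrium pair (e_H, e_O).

14.6, 22.3

Expanding Helix's payoff: 43e_H + 2e_Oe_H − 3e_H².
∂π/∂e_H = 43 + 2e_O − 6e_H = 0, so e_H = 43/6 + (1/3)e_O.
Likewise for Orbit: e_O = 15 + 0.5e_H.
Substituting the second reaction function into the first: e_H = 43/6 + (1/3)(15 + 0.5e_H), which gives (5/6)e_H = 73/6 ⇒ e_H = 14.6.
Then e_O = 15 + 0.5·14.6 = 22.3.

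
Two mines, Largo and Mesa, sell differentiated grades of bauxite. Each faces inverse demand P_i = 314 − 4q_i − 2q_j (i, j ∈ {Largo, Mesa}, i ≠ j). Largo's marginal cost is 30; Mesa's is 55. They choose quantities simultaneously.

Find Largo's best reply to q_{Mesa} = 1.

35.25

Mine Largo's profit: π = q_{Largo}(314 − 4q_{Largo} − 2q_{Mesa}) − 30q_{Largo}.
∂π/∂q_{Largo} = 284 − 8q_{Largo} − 2q_{Mesa} = 0 ⇒ q_{Largo} = 35.5 − 0.25q_{Mesa}.
At q_{Mesa} = 1: q_{Largo} = 35.5 − 0.25·1 = 35.25.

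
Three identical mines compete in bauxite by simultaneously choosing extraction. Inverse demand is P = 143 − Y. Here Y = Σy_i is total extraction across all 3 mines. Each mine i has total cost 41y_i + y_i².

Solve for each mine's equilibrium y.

17

A representative mine's profit is π_i = y_i(143 − Y) − 41y_i − y_i², with Y = y_i + Σ_{j≠i} y_j.
First-order condition: 102 − 4y_i − Σ_{j≠i} y_j = 0.
Imposing symmetry (y_j = y for all j) turns Σ_{j≠i} y_j into 2y, so 102 = 6y and y = 17.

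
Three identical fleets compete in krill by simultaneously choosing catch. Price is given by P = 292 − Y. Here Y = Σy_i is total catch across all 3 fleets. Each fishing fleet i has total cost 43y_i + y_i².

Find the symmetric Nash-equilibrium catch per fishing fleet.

A representative fishing fleet's profit is π_i = y_i(292 − Y) − 43y_i − y_i², with Y = y_i + Σ_{j≠i} y_j.
First-order condition: 249 − 4y_i − Σ_{j≠i} y_j = 0.
In a symmetric equilibrium every fishing fleet chooses the same y, so Σ_{j≠i} y_j = 2y. The condition becomes 249 − 6y = 0, giving y = 249/6 = 41.5.

41.5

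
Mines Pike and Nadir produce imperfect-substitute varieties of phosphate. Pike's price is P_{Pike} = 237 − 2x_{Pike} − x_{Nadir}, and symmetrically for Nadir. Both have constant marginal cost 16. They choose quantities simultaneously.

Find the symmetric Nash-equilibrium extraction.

Mine Pike's profit: π = x_{Pike}(237 − 2x_{Pike} − x_{Nadir}) − 16x_{Pike}.
∂π/∂x_{Pike} = 221 − 4x_{Pike} − x_{Nadir} = 0 ⇒ x_{Pike} = 55.25 − 0.25x_{Nadir}.
By symmetry x_{Nadir} = x_{Pike}; substituting into the reaction function, 1.25x_{Pike} = 55.25 and x_{Pike} = 44.2.

44.2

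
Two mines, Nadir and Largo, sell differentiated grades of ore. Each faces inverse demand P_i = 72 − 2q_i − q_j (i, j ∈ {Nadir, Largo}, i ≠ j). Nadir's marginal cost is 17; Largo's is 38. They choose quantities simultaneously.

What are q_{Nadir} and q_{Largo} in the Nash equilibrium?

Mine Nadir's profit: π = q_{Nadir}(72 − 2q_{Nadir} − q_{Largo}) − 17q_{Nadir}.
∂π/∂q_{Nadir} = 55 − 4q_{Nadir} − q_{Largo} = 0 ⇒ q_{Nadir} = 13.75 − 0.25q_{Largo}.
Similarly q_{Largo} = 8.5 − 0.25q_{Nadir}.
Plugging q_{Largo} into Nadir's best response: q_{Nadir} = 13.75 − 0.25(8.5 − 0.25q_{Nadir}) ⇒ 0.9375q_{Nadir} = 11.625, so q_{Nadir} = 12.4.
Then q_{Largo} = 8.5 − 0.25·12.4 = 5.4.

12.4, 5.4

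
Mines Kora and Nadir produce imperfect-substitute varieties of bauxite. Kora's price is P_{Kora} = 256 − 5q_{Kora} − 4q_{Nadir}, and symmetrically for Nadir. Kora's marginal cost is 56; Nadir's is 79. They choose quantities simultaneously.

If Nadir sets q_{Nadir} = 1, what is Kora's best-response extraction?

19.6

Mine Kora's profit: π = q_{Kora}(256 − 5q_{Kora} − 4q_{Nadir}) − 56q_{Kora}.
∂π/∂q_{Kora} = 200 − 10q_{Kora} − 4q_{Nadir} = 0 ⇒ q_{Kora} = 20 − 0.4q_{Nadir}.
At q_{Nadir} = 1: q_{Kora} = 20 − 0.4·1 = 19.6.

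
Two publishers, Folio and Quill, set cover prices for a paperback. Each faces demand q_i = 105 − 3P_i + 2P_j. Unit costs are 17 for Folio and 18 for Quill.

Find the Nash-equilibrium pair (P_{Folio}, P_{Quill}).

Folio's profit: π = (P_{Folio} − 17)(105 − 3P_{Folio} + 2P_{Quill}).
∂π/∂P_{Folio} = 156 − 6P_{Folio} + 2P_{Quill} = 0 ⇒ P_{Folio} = 26 + (1/3)P_{Quill}.
Similarly P_{Quill} = 26.5 + (1/3)P_{Folio}.
Solving the two reaction functions simultaneously: (1 − (1/3)(1/3))P_{Folio} = 26 + (1/3)·26.5, so (8/9)P_{Folio} = 209/6 and P_{Folio} = 39.1875.
Then P_{Quill} = 26.5 + (1/3)·39.1875 = 39.5625.

39.1875, 39.5625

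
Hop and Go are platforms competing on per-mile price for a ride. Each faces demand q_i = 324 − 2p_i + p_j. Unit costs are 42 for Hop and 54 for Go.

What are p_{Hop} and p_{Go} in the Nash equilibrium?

Hop's profit: π = (p_{Hop} − 42)(324 − 2p_{Hop} + p_{Go}).
∂π/∂p_{Hop} = 408 − 4p_{Hop} + p_{Go} = 0 ⇒ p_{Hop} = 102 + 0.25p_{Go}.
Similarly p_{Go} = 108 + 0.25p_{Hop}.
Plugging p_{Go} into Hop's best response: p_{Hop} = 102 + 0.25(108 + 0.25p_{Hop}) ⇒ 0.9375p_{Hop} = 129, so p_{Hop} = 137.6.
Then p_{Go} = 108 + 0.25·137.6 = 142.4.

137.6, 142.4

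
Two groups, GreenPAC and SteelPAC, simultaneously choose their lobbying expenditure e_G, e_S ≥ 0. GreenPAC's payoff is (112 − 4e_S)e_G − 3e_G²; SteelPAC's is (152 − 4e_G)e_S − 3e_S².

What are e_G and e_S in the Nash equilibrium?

3.2, 23.2

Expanding GreenPAC's payoff: 112e_G − 4e_Se_G − 3e_G².
∂π/∂e_G = 112 − 4e_S − 6e_G = 0, so e_G = 56/3 − (2/3)e_S.
Likewise for SteelPAC: e_S = 76/3 − (2/3)e_G.
Solving the two reaction functions simultaneously: (1 − (−2/3)(−2/3))e_G = 56/3 − (2/3)·(76/3), so (5/9)e_G = 16/9 and e_G = 3.2.
Then e_S = 76/3 − (2/3)·3.2 = 23.2.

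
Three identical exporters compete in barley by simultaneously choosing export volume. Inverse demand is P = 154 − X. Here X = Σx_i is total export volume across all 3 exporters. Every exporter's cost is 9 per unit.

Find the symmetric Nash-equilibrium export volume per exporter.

A representative exporter's profit is π_i = x_i(154 − X) − 9x_i, with X = x_i + Σ_{j≠i} x_j.
First-order condition: 145 − 2x_i − Σ_{j≠i} x_j = 0.
In a symmetric equilibrium every exporter chooses the same x, so Σ_{j≠i} x_j = 2x. The condition becomes 145 − 4x = 0, giving x = 145/4 = 36.25.

36.25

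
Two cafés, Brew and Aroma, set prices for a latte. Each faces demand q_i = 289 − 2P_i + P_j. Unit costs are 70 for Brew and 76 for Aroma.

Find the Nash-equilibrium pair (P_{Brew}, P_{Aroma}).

Brew's profit: π = (P_{Brew} − 70)(289 − 2P_{Brew} + P_{Aroma}).
∂π/∂P_{Brew} = 429 − 4P_{Brew} + P_{Aroma} = 0 ⇒ P_{Brew} = 107.25 + 0.25P_{Aroma}.
Similarly P_{Aroma} = 110.25 + 0.25P_{Brew}.
Plugging P_{Aroma} into Brew's best response: P_{Brew} = 107.25 + 0.25(110.25 + 0.25P_{Brew}) ⇒ 0.9375P_{Brew} = 134.8125, so P_{Brew} = 143.8.
Then P_{Aroma} = 110.25 + 0.25·143.8 = 146.2.

143.8, 146.2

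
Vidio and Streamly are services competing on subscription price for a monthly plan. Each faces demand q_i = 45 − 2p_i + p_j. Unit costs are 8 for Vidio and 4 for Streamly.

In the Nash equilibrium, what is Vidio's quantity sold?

23.6

Vidio's profit: π = (p_{Vidio} − 8)(45 − 2p_{Vidio} + p_{Streamly}).
∂π/∂p_{Vidio} = 61 − 4p_{Vidio} + p_{Streamly} = 0 ⇒ p_{Vidio} = 15.25 + 0.25p_{Streamly}.
Similarly p_{Streamly} = 13.25 + 0.25p_{Vidio}.
Solving the two reaction functions simultaneously: (1 − (0.25)(0.25))p_{Vidio} = 15.25 + 0.25·13.25, so 0.9375p_{Vidio} = 18.5625 and p_{Vidio} = 19.8.
Then p_{Streamly} = 13.25 + 0.25·19.8 = 18.2.
q_{Vidio} = 45 − 2·19.8 + 18.2 = 23.6.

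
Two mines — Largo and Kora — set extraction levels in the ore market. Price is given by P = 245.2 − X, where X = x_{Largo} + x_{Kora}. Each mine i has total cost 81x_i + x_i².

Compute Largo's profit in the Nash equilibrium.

Mine Largo's profit: π = x_{Largo}(245.2 − (x_{Largo} + x_{Kora})) − 81x_{Largo} − x_{Largo}².
∂π/∂x_{Largo} = 164.2 − 4x_{Largo} − x_{Kora} = 0, so x_{Largo} = 41.05 − 0.25x_{Kora}.
By symmetry x_{Kora} = x_{Largo}; substituting into the reaction function, 1.25x_{Largo} = 41.05 and x_{Largo} = 32.84.
Price P = 245.2 − 65.68 = 179.52.
Largo's profit: (179.52 − 81)·32.84 − (32.84)² = 2156.9312.

2156.9312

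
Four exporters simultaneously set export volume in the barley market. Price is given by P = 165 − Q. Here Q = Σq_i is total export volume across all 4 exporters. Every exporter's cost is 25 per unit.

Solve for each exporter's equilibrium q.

A representative exporter's profit is π_i = q_i(165 − Q) − 25q_i, with Q = q_i + Σ_{j≠i} q_j.
First-order condition: 140 − 2q_i − Σ_{j≠i} q_j = 0.
In a symmetric equilibrium every exporter chooses the same q, so Σ_{j≠i} q_j = 3q. The condition becomes 140 − 5q = 0, giving q = 140/5 = 28.

28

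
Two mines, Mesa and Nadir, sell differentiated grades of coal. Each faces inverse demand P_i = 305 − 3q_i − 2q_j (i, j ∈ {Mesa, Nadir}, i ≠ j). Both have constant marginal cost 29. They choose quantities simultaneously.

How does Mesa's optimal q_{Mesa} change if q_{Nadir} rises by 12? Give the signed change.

Mine Mesa's profit: π = q_{Mesa}(305 − 3q_{Mesa} − 2q_{Nadir}) − 29q_{Mesa}.
∂π/∂q_{Mesa} = 276 − 6q_{Mesa} − 2q_{Nadir} = 0 ⇒ q_{Mesa} = 46 − (1/3)q_{Nadir}.
The reaction-function slope is −1/3, so a 12-unit rise in q_{Nadir} moves q_{Mesa} by −1/3 × 12 = −4. Mesa's best response falls — the actions are strategic substitutes.

-4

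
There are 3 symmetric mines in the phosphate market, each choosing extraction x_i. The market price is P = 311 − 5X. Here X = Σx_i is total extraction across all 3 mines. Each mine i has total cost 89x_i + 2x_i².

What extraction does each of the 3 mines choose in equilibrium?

A representative mine's profit is π_i = x_i(311 − 5X) − 89x_i − 2x_i², with X = x_i + Σ_{j≠i} x_j.
First-order condition: 222 − 14x_i − 5Σ_{j≠i} x_j = 0.
In a symmetric equilibrium every mine chooses the same x, so Σ_{j≠i} x_j = 2x. The condition becomes 222 − 24x = 0, giving x = 222/24 = 9.25.

9.25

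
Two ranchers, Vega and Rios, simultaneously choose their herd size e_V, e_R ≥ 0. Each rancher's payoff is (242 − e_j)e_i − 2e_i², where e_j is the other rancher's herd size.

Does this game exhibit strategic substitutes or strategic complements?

Vega's payoff is (242 − e_R)e_V − 2e_V².
∂π/∂e_V = 242 − e_R − 4e_V = 0, so e_V = 60.5 − 0.25e_R.
The best-response slope de_V/de_R = −0.25 < 0: the reaction function is downward-sloping, so the choices are strategic substitutes.

strategic substitutes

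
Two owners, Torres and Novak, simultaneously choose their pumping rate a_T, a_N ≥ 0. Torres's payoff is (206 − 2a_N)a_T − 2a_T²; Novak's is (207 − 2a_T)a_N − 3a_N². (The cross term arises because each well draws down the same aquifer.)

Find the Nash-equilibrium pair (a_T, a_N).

41.1, 20.8

Expanding Torres's payoff: 206a_T − 2a_Na_T − 2a_T².
∂π/∂a_T = 206 − 2a_N − 4a_T = 0, so a_T = 51.5 − 0.5a_N.
Likewise for Novak: a_N = 34.5 − (1/3)a_T.
Plugging a_N into Torres's best response: a_T = 51.5 − 0.5(34.5 − (1/3)a_T) ⇒ (5/6)a_T = 34.25, so a_T = 41.1.
Then a_N = 34.5 − (1/3)·41.1 = 20.8.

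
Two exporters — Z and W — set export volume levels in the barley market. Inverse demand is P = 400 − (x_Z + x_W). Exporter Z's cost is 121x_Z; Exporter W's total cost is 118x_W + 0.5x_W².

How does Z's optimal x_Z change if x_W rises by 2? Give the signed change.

-1

Exporter Z's profit: π = x_Z(400 − (x_Z + x_W)) − 121x_Z.
∂π/∂x_Z = 279 − 2x_Z − x_W = 0, so x_Z = 139.5 − 0.5x_W.
The reaction-function slope is −0.5, so a 2-unit rise in x_W moves x_Z by −0.5 × 2 = −1. Z's best response falls — the actions are strategic substitutes.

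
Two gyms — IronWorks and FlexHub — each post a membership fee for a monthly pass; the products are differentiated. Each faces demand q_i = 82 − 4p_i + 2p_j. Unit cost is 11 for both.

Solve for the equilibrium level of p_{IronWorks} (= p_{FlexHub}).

IronWorks's profit: π = (p_{IronWorks} − 11)(82 − 4p_{IronWorks} + 2p_{FlexHub}).
∂π/∂p_{IronWorks} = 126 − 8p_{IronWorks} + 2p_{FlexHub} = 0 ⇒ p_{IronWorks} = 15.75 + 0.25p_{FlexHub}.
By symmetry p_{FlexHub} = p_{IronWorks}; substituting into the reaction function, 0.75p_{IronWorks} = 15.75 and p_{IronWorks} = 21.

21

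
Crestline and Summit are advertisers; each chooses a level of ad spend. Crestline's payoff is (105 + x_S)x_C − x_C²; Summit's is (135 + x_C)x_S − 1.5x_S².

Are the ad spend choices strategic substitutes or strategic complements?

Expanding Crestline's payoff: 105x_C + x_Sx_C − x_C².
∂π/∂x_C = 105 + x_S − 2x_C = 0, so x_C = 52.5 + 0.5x_S.
The best-response slope dx_C/dx_S = 0.5 > 0: the reaction function is upward-sloping, so the choices are strategic complements.

strategic complements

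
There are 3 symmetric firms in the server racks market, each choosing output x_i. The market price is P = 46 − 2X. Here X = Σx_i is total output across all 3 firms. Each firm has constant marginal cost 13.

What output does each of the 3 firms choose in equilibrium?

4.125

A representative firm's profit is π_i = x_i(46 − 2X) − 13x_i, with X = x_i + Σ_{j≠i} x_j.
First-order condition: 33 − 4x_i − 2Σ_{j≠i} x_j = 0.
With identical firms, set every x_j = x: then 33 − 4x − 4x = 0, i.e. x = 33/8 = 4.125.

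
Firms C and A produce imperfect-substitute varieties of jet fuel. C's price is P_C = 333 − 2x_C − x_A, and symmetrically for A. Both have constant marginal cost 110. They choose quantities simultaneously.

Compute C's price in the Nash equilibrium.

199.2

Firm C's profit: π = x_C(333 − 2x_C − x_A) − 110x_C.
∂π/∂x_C = 223 − 4x_C − x_A = 0 ⇒ x_C = 55.75 − 0.25x_A.
Setting x_C = x_A in the reaction function: x_C = 55.75 − 0.25x_C, so x_C = 55.75 / 1.25 = 44.6.
P_C = 333 − 2·44.6 − 44.6 = 199.2.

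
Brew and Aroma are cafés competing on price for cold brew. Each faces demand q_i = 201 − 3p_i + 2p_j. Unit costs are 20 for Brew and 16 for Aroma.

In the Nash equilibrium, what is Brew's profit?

5940.75

Brew's profit: π = (p_{Brew} − 20)(201 − 3p_{Brew} + 2p_{Aroma}).
∂π/∂p_{Brew} = 261 − 6p_{Brew} + 2p_{Aroma} = 0 ⇒ p_{Brew} = 43.5 + (1/3)p_{Aroma}.
Similarly p_{Aroma} = 41.5 + (1/3)p_{Brew}.
Solving the two reaction functions simultaneously: (1 − (1/3)(1/3))p_{Brew} = 43.5 + (1/3)·41.5, so (8/9)p_{Brew} = 172/3 and p_{Brew} = 64.5.
Then p_{Aroma} = 41.5 + (1/3)·64.5 = 63.
q_{Brew} = 201 − 3·64.5 + 2·63 = 133.5.
Profit = (64.5 − 20)·133.5 = 5940.75.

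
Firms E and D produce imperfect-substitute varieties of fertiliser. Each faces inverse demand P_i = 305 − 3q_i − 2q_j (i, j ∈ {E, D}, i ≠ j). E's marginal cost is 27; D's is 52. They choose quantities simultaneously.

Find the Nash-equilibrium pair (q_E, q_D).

36.3125, 30.0625

Firm E's profit: π = q_E(305 − 3q_E − 2q_D) − 27q_E.
∂π/∂q_E = 278 − 6q_E − 2q_D = 0 ⇒ q_E = 139/3 − (1/3)q_D.
Similarly q_D = 253/6 − (1/3)q_E.
Substituting the second reaction function into the first: q_E = 139/3 − (1/3)(253/6 − (1/3)q_E), which gives (8/9)q_E = 581/18 ⇒ q_E = 36.3125.
Then q_D = 253/6 − (1/3)·36.3125 = 30.0625.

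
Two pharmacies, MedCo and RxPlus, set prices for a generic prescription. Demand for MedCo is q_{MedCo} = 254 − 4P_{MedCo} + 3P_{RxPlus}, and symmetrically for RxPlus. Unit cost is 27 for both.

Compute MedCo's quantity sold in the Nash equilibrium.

181.6

MedCo's profit: π = (P_{MedCo} − 27)(254 − 4P_{MedCo} + 3P_{RxPlus}).
∂π/∂P_{MedCo} = 362 − 8P_{MedCo} + 3P_{RxPlus} = 0 ⇒ P_{MedCo} = 45.25 + 0.375P_{RxPlus}.
Setting P_{MedCo} = P_{RxPlus} in the reaction function: P_{MedCo} = 45.25 + 0.375P_{MedCo}, so P_{MedCo} = 45.25 / 0.625 = 72.4.
q_{MedCo} = 254 − 4·72.4 + 3·72.4 = 181.6.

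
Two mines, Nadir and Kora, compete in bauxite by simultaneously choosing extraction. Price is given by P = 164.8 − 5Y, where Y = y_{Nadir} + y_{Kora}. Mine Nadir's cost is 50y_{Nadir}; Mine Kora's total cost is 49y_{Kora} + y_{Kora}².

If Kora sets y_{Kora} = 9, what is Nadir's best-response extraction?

Mine Nadir's profit: π = y_{Nadir}(164.8 − 5(y_{Nadir} + y_{Kora})) − 50y_{Nadir}.
∂π/∂y_{Nadir} = 114.8 − 10y_{Nadir} − 5y_{Kora} = 0, so y_{Nadir} = 11.48 − 0.5y_{Kora}.
At y_{Kora} = 9: y_{Nadir} = 11.48 − 0.5·9 = 6.98.

6.98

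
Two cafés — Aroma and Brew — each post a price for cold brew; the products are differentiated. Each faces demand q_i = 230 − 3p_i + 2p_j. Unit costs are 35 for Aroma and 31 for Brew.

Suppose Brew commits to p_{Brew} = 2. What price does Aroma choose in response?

56.5

Aroma's profit: π = (p_{Aroma} − 35)(230 − 3p_{Aroma} + 2p_{Brew}).
∂π/∂p_{Aroma} = 335 − 6p_{Aroma} + 2p_{Brew} = 0 ⇒ p_{Aroma} = 335/6 + (1/3)p_{Brew}.
At p_{Brew} = 2: p_{Aroma} = 335/6 + (1/3)·2 = 56.5.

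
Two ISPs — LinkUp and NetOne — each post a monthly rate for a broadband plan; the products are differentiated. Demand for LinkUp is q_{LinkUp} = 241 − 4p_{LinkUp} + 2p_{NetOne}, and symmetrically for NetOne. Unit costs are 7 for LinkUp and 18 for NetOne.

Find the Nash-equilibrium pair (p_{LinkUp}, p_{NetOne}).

LinkUp's profit: π = (p_{LinkUp} − 7)(241 − 4p_{LinkUp} + 2p_{NetOne}).
∂π/∂p_{LinkUp} = 269 − 8p_{LinkUp} + 2p_{NetOne} = 0 ⇒ p_{LinkUp} = 33.625 + 0.25p_{NetOne}.
Similarly p_{NetOne} = 39.125 + 0.25p_{LinkUp}.
Substituting the second reaction function into the first: p_{LinkUp} = 33.625 + 0.25(39.125 + 0.25p_{LinkUp}), which gives 0.9375p_{LinkUp} = 1389/32 ⇒ p_{LinkUp} = 46.3.
Then p_{NetOne} = 39.125 + 0.25·46.3 = 50.7.

46.3, 50.7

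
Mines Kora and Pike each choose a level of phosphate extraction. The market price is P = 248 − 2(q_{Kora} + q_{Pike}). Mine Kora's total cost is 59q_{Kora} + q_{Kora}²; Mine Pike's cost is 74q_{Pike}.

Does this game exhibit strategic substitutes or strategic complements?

Mine Kora's profit: π = q_{Kora}(248 − 2(q_{Kora} + q_{Pike})) − 59q_{Kora} − q_{Kora}².
∂π/∂q_{Kora} = 189 − 6q_{Kora} − 2q_{Pike} = 0, so q_{Kora} = 31.5 − (1/3)q_{Pike}.
The best-response slope dq_{Kora}/dq_{Pike} = −1/3 < 0: the reaction function is downward-sloping, so the choices are strategic substitutes.

strategic substitutes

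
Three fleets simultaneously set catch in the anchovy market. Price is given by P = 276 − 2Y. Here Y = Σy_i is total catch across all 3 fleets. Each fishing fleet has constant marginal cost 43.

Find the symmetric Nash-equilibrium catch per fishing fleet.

A representative fishing fleet's profit is π_i = y_i(276 − 2Y) − 43y_i, with Y = y_i + Σ_{j≠i} y_j.
First-order condition: 233 − 4y_i − 2Σ_{j≠i} y_j = 0.
With identical fishing fleets, set every y_j = y: then 233 − 4y − 4y = 0, i.e. y = 233/8 = 29.125.

29.125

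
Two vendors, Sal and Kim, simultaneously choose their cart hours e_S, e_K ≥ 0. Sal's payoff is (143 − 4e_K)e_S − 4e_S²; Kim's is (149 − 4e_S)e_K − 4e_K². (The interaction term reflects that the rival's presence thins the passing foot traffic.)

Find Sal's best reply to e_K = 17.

9.375

Expanding Sal's payoff: 143e_S − 4e_Ke_S − 4e_S².
∂π/∂e_S = 143 − 4e_K − 8e_S = 0, so e_S = 17.875 − 0.5e_K.
At e_K = 17: e_S = 17.875 − 0.5·17 = 9.375.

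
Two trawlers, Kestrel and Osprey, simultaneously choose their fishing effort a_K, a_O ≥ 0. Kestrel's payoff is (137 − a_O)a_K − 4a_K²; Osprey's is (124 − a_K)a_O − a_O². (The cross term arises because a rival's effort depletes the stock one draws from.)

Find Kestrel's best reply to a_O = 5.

Expanding Kestrel's payoff: 137a_K − a_Oa_K − 4a_K².
∂π/∂a_K = 137 − a_O − 8a_K = 0, so a_K = 17.125 − 0.125a_O.
At a_O = 5: a_K = 17.125 − 0.125·5 = 16.5.

16.5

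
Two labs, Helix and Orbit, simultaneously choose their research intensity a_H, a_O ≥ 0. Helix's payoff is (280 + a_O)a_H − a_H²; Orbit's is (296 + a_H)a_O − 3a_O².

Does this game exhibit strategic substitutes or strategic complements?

strategic complements

Expanding Helix's payoff: 280a_H + a_Oa_H − a_H².
∂π/∂a_H = 280 + a_O − 2a_H = 0, so a_H = 140 + 0.5a_O.
The best-response slope da_H/da_O = 0.5 > 0: the reaction function is upward-sloping, so the choices are strategic complements.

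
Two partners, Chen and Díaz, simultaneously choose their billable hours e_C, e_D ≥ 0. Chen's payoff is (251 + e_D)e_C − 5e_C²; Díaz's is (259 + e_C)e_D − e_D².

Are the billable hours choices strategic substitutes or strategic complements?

Expanding Chen's payoff: 251e_C + e_De_C − 5e_C².
∂π/∂e_C = 251 + e_D − 10e_C = 0, so e_C = 25.1 + 0.1e_D.
The best-response slope de_C/de_D = 0.1 > 0: the reaction function is upward-sloping, so the choices are strategic complements.

strategic complements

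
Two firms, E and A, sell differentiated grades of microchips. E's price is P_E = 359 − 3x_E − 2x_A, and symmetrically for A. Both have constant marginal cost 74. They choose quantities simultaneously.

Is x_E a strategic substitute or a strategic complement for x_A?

Firm E's profit: π = x_E(359 − 3x_E − 2x_A) − 74x_E.
∂π/∂x_E = 285 − 6x_E − 2x_A = 0 ⇒ x_E = 47.5 − (1/3)x_A.
The best-response slope dx_E/dx_A = −1/3 < 0: the reaction function is downward-sloping, so the choices are strategic substitutes.

strategic substitutes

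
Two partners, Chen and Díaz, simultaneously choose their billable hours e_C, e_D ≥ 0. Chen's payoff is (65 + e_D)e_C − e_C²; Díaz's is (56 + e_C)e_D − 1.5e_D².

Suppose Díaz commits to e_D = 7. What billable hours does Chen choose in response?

36

Expanding Chen's payoff: 65e_C + e_De_C − e_C².
∂π/∂e_C = 65 + e_D − 2e_C = 0, so e_C = 32.5 + 0.5e_D.
At e_D = 7: e_C = 32.5 + 0.5·7 = 36.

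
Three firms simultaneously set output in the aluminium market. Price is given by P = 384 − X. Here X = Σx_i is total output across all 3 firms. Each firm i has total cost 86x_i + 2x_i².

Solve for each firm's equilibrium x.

37.25

A representative firm's profit is π_i = x_i(384 − X) − 86x_i − 2x_i², with X = x_i + Σ_{j≠i} x_j.
First-order condition: 298 − 6x_i − Σ_{j≠i} x_j = 0.
Imposing symmetry (x_j = x for all j) turns Σ_{j≠i} x_j into 2x, so 298 = 8x and x = 37.25.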